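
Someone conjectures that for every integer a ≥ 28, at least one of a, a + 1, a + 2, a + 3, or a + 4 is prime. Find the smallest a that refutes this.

Check each integer a ≥ 28 in order until a, a + 1, a + 2, a + 3, a + 4 are all composite.
The first 4 eligible values, up to a = 31, all satisfy the conclusion.
a = 32: 32 = 2 × 16; 33 = 3 × 11; 34 = 2 × 17; 35 = 5 × 7; 36 = 2 × 18 — all composite.

a = 32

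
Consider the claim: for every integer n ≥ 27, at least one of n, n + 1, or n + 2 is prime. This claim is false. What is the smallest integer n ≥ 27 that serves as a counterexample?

A counterexample is any integer n ≥ 27 such that n, n + 1, n + 2 are all composite; we check each in order.
For n = 27, 28, 29, 30, 31 the conclusion holds.
n = 32: 32 = 2 × 16; 33 = 3 × 11; 34 = 2 × 17 — all composite.
Thus n = 32 disproves the claim, and no smaller n works.

n = 32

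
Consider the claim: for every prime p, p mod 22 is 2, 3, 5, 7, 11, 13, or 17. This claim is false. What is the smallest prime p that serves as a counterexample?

p = 19

We need the least prime p for which the claim fails.
The first 7 eligible values, up to p = 17, all satisfy the conclusion.
p = 19: 19 mod 22 = 19 — not in {2, 3, 5, 7, 11, 13, 17}.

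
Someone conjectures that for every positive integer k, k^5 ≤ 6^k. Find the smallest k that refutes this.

k = 3

Check each positive integer k in order until k^5 > 6^k.
k = 1: k^5 = 1 and 6^k = 6, so 1 ≤ 6.
k = 2: k^5 = 32 and 6^k = 36, so 32 ≤ 36.
k = 3: k^5 = 243 and 6^k = 216, so 243 > 216.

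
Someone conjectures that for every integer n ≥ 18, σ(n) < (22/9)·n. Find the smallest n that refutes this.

Check each integer n ≥ 18 in order until the claim fails.
The first 6 eligible values, up to n = 23, all satisfy the conclusion.
n = 24: σ(24) = 60; 60 ≥ 176/3.

n = 24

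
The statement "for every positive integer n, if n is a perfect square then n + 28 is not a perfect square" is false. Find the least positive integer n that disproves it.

n = 36

A counterexample is any positive integer n such that n is a perfect square but n + 28 is a perfect square; we check each in order.
For n = 1, 4, 9, 16, 25 the conclusion holds.
n = 36: 36 = 6² and 36 + 28 = 64 = 8².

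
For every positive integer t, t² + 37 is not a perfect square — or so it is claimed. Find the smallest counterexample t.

t = 18

The first 17 eligible values, up to t = 17, all satisfy the conclusion.
t = 18: 18² + 37 = 361 = 19², a perfect square.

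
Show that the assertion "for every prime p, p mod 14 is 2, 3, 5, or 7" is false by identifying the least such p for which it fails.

p = 2: 2 mod 14 = 2.
p = 3: 3 mod 14 = 3.
p = 5: 5 mod 14 = 5.
p = 7: 7 mod 14 = 7.
p = 11: 11 mod 14 = 11 — not in {2, 3, 5, 7}.
Thus p = 11 disproves the claim, and no smaller p works.

p = 11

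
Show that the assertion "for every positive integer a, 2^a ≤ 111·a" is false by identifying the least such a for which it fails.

A counterexample is any positive integer a such that 2^a > 111·a; we check each in order.
For a = 1, 2, 3, 4, 5, 6, 7, 8, 9, 10 the conclusion holds.
a = 11: 2^a = 2048 and 111·a = 1221, so 2048 > 1221.

a = 11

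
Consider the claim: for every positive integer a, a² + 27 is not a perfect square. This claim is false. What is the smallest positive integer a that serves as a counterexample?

For a = 1, 2 the conclusion holds.
a = 3: 3² + 27 = 36 = 6², a perfect square.

a = 3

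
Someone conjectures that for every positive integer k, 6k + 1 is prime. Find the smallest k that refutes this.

A counterexample is any positive integer k such that 6k + 1 is not prime; we check each in order.
For k = 1, 2, 3 the conclusion holds.
k = 4: 6k + 1 = 25 = 5 × 5, composite.
Hence k = 4 is a counterexample.

k = 4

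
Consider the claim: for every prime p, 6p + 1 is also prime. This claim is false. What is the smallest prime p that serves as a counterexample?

p = 19

We need the least prime p for which 6p + 1 is not prime.
The first 7 eligible values, up to p = 17, all satisfy the conclusion.
p = 19: 6p + 1 = 115 = 5 × 23, not prime.
Hence p = 19 is a counterexample.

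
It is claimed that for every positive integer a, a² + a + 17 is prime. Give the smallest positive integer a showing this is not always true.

The first 15 eligible values, up to a = 15, all satisfy the conclusion.
a = 16: a² + a + 17 = 289 = 17 × 17, composite.
Hence a = 16 is a counterexample.

a = 16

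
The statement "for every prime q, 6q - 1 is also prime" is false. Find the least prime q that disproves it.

The first 4 eligible values, up to q = 7, all satisfy the conclusion.
q = 11: 6q - 1 = 65 = 5 × 13, not prime.

q = 11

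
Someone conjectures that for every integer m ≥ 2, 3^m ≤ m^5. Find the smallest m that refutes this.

We need the least integer m ≥ 2 for which 3^m > m^5.
The first 9 eligible values, up to m = 10, all satisfy the conclusion.
m = 11: 3^m = 177147 and m^5 = 161051, so 177147 > 161051.
So m = 11 is the smallest counterexample.

m = 11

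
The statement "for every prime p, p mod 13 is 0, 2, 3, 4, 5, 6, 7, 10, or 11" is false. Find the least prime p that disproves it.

For p = 2, 3, 5, 7, …, 37, 41, 43 the conclusion holds.
p = 47: 47 mod 13 = 8 — not in {0, 2, 3, 4, 5, 6, 7, 10, 11}.
Hence p = 47 is a counterexample.

p = 47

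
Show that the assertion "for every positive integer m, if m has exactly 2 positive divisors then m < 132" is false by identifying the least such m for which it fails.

We need the least positive integer m for which m has exactly 2 positive divisors but the claim fails.
The first 32 eligible values, up to m = 131, all satisfy the conclusion.
m = 137: τ(137) = 2; 137 ≥ 132.

m = 137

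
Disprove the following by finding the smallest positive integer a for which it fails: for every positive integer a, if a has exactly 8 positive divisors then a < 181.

For a = 24, 30, 40, 42, …, 165, 170, 174 the conclusion holds.
a = 182: τ(182) = 8; 182 ≥ 181.
So a = 182 is the smallest counterexample.

a = 182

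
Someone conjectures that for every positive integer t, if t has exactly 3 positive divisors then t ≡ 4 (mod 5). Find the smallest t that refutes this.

We need the least positive integer t for which t has exactly 3 positive divisors but the claim fails.
t = 4: τ(4) = 3; 4 ≡ 4 (mod 5).
t = 9: τ(9) = 3; 9 ≡ 4 (mod 5).
t = 25: τ(25) = 3; 25 ≡ 0 (mod 5).
Thus t = 25 disproves the claim, and no smaller t works.

t = 25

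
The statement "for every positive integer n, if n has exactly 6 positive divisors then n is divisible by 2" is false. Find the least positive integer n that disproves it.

A counterexample is any positive integer n such that n has exactly 6 positive divisors but n is not divisible by 2; we check each in order.
For n = 12, 18, 20, 28, 32, 44 the conclusion holds.
n = 45: τ(45) = 6; 45 mod 2 = 1.
Hence n = 45 is a counterexample.

n = 45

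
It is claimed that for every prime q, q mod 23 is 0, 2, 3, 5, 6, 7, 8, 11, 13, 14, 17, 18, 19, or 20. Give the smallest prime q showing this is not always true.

q = 47

Check each prime q in order until the claim fails.
For q = 2, 3, 5, 7, …, 37, 41, 43 the conclusion holds.
q = 47: 47 mod 23 = 1 — not in {0, 2, 3, 5, 6, 7, 8, 11, 13, 14, 17, 18, 19, 20}.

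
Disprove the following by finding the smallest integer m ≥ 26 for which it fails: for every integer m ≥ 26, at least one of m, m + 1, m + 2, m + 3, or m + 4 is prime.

m = 32

Check each integer m ≥ 26 in order until m, m + 1, m + 2, m + 3, m + 4 are all composite.
For m = 26, 27, 28, 29, 30, 31 the conclusion holds.
m = 32: 32 = 2 × 16; 33 = 3 × 11; 34 = 2 × 17; 35 = 5 × 7; 36 = 2 × 18 — all composite.
So m = 32 is the smallest counterexample.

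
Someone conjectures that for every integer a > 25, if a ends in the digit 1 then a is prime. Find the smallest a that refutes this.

For a = 31, 41 the conclusion holds.
a = 51: 51 ends in 1; 51 = 3 × 17, composite.

a = 51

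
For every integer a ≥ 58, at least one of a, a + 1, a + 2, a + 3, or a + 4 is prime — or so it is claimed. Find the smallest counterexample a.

a = 62

A counterexample is any integer a ≥ 58 such that a, a + 1, a + 2, a + 3, a + 4 are all composite; we check each in order.
For a = 58, 59, 60, 61 the conclusion holds.
a = 62: 62 = 2 × 31; 63 = 3 × 21; 64 = 2 × 32; 65 = 5 × 13; 66 = 2 × 33 — all composite.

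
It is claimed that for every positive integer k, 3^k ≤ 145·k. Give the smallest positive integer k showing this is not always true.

We need the least positive integer k for which 3^k > 145·k.
The first 6 eligible values, up to k = 6, all satisfy the conclusion.
k = 7: 3^k = 2187 and 145·k = 1015, so 2187 > 1015.

k = 7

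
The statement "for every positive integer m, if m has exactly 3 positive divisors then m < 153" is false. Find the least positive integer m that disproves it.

A counterexample is any positive integer m such that m has exactly 3 positive divisors but the claim fails; we check each in order.
For m = 4, 9, 25, 49, 121 the conclusion holds.
m = 169: τ(169) = 3; 169 ≥ 153.

m = 169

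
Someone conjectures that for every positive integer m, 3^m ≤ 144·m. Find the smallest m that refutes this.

m = 7

Check each positive integer m in order until 3^m > 144·m.
For m = 1, 2, 3, 4, 5, 6 the conclusion holds.
m = 7: 3^m = 2187 and 144·m = 1008, so 2187 > 1008.
Hence m = 7 is a counterexample.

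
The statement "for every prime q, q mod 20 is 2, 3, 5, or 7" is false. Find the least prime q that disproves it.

The first 4 eligible values, up to q = 7, all satisfy the conclusion.
q = 11: 11 mod 20 = 11 — not in {2, 3, 5, 7}.

q = 11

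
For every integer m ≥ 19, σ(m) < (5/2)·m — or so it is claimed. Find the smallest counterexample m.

We need the least integer m ≥ 19 for which the claim fails.
m = 19: σ(19) = 20; 20 < 95/2.
m = 20: σ(20) = 42; 42 < 50.
m = 21: σ(21) = 32; 32 < 105/2.
m = 22: σ(22) = 36; 36 < 55.
m = 23: σ(23) = 24; 24 < 115/2.
m = 24: σ(24) = 60; 60 ≥ 60.

m = 24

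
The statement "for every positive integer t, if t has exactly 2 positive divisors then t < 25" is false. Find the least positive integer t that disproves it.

Check each positive integer t in order until t has exactly 2 positive divisors but the claim fails.
The first 9 eligible values, up to t = 23, all satisfy the conclusion.
t = 29: τ(29) = 2; 29 ≥ 25.

t = 29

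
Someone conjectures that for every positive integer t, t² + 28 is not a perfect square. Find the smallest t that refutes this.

A counterexample is any positive integer t such that t² + 28 is a perfect square; we check each in order.
t = 1: 1² + 28 = 29, not a perfect square.
t = 2: 2² + 28 = 32, not a perfect square.
t = 3: 3² + 28 = 37, not a perfect square.
t = 4: 4² + 28 = 44, not a perfect square.
t = 5: 5² + 28 = 53, not a perfect square.
t = 6: 6² + 28 = 64 = 8², a perfect square.

t = 6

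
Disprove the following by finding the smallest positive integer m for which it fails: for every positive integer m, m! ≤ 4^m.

m = 9

A counterexample is any positive integer m such that m! > 4^m; we check each in order.
The first 8 eligible values, up to m = 8, all satisfy the conclusion.
m = 9: m! = 362880 and 4^m = 262144, so 362880 > 262144.
Thus m = 9 disproves the claim, and no smaller m works.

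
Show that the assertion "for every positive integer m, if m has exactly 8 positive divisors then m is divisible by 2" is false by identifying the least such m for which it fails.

m = 105

Check each positive integer m in order until m has exactly 8 positive divisors but m is not divisible by 2.
The first 12 eligible values, up to m = 104, all satisfy the conclusion.
m = 105: τ(105) = 8; 105 mod 2 = 1.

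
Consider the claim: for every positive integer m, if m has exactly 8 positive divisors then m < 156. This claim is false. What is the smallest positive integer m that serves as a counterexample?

m = 165

The first 22 eligible values, up to m = 154, all satisfy the conclusion.
m = 165: τ(165) = 8; 165 ≥ 156.
So m = 165 is the smallest counterexample.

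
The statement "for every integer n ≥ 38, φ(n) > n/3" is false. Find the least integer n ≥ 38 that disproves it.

A counterexample is any integer n ≥ 38 such that the claim fails; we check each in order.
n = 38: φ(38) = 18 and 38/3 = 38/3, so φ(38) > 38/3.
n = 39: φ(39) = 24 and 39/3 = 13, so φ(39) > 39/3.
n = 40: φ(40) = 16 and 40/3 = 40/3, so φ(40) > 40/3.
n = 41: φ(41) = 40 and 41/3 = 41/3, so φ(41) > 41/3.
n = 42: φ(42) = 12 and 42/3 = 14, so φ(42) ≤ 42/3.

n = 42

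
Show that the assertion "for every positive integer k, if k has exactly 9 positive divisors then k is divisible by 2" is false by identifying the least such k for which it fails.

k = 225

Check each positive integer k in order until k has exactly 9 positive divisors but k is not divisible by 2.
k = 36: τ(36) = 9; 36 mod 2 = 0.
k = 100: τ(100) = 9; 100 mod 2 = 0.
k = 196: τ(196) = 9; 196 mod 2 = 0.
k = 225: τ(225) = 9; 225 mod 2 = 1.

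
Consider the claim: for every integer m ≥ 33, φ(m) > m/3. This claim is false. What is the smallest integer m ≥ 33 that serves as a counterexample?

m = 36

We need the least integer m ≥ 33 for which the claim fails.
For m = 33, 34, 35 the conclusion holds.
m = 36: φ(36) = 12 and 36/3 = 12, so φ(36) ≤ 36/3.
Hence m = 36 is a counterexample.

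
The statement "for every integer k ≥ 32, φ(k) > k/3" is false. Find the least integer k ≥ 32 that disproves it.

We need the least integer k ≥ 32 for which the claim fails.
The first 4 eligible values, up to k = 35, all satisfy the conclusion.
k = 36: φ(36) = 12 and 36/3 = 12, so φ(36) ≤ 36/3.

k = 36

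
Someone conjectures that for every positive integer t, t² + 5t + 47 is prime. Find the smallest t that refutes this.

Check each positive integer t in order until t² + 5t + 47 is not prime.
For t = 1, 2, 3, 4, …, 35, 36, 37 the conclusion holds.
t = 38: t² + 5t + 47 = 1681 = 41 × 41, composite.

t = 38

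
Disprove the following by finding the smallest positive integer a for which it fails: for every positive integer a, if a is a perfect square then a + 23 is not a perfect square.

We need the least positive integer a for which a is a perfect square but a + 23 is a perfect square.
For a = 1, 4, 9, 16, 25, 36, 49, 64, 81, 100 the conclusion holds.
a = 121: 121 = 11² and 121 + 23 = 144 = 12².
Hence a = 121 is a counterexample.

a = 121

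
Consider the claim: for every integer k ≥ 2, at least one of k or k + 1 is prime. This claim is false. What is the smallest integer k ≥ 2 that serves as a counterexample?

Check each integer k ≥ 2 in order until k, k + 1 are both composite.
k = 2: 2 is prime.
k = 3: 3 is prime.
k = 4: 5 is prime.
k = 5: 5 is prime.
k = 6: 7 is prime.
k = 7: 7 is prime.
k = 8: 8 = 2 × 4; 9 = 3 × 3 — both composite.

k = 8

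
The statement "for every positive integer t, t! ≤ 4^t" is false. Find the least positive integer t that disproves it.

t = 9

For t = 1, 2, 3, 4, 5, 6, 7, 8 the conclusion holds.
t = 9: t! = 362880 and 4^t = 262144, so 362880 > 262144.
So t = 9 is the smallest counterexample.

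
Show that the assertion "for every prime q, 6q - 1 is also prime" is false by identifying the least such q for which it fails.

q = 11

Check each prime q in order until 6q - 1 is not prime.
For q = 2, 3, 5, 7 the conclusion holds.
q = 11: 6q - 1 = 65 = 5 × 13, not prime.
Hence q = 11 is a counterexample.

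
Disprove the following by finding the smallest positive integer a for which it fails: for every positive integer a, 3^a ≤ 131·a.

Check each positive integer a in order until 3^a > 131·a.
a = 1: 3^a = 3 and 131·a = 131, so 3 ≤ 131.
a = 2: 3^a = 9 and 131·a = 262, so 9 ≤ 262.
a = 3: 3^a = 27 and 131·a = 393, so 27 ≤ 393.
a = 4: 3^a = 81 and 131·a = 524, so 81 ≤ 524.
a = 5: 3^a = 243 and 131·a = 655, so 243 ≤ 655.
a = 6: 3^a = 729 and 131·a = 786, so 729 ≤ 786.
a = 7: 3^a = 2187 and 131·a = 917, so 2187 > 917.
Hence a = 7 is a counterexample.

a = 7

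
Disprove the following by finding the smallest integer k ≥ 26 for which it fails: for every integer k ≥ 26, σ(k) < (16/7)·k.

k = 30

We need the least integer k ≥ 26 for which the claim fails.
The first 4 eligible values, up to k = 29, all satisfy the conclusion.
k = 30: σ(30) = 72; 72 ≥ 480/7.
Hence k = 30 is a counterexample.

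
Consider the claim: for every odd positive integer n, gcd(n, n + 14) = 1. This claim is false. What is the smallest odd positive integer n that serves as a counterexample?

A counterexample is any odd positive integer n such that gcd(n, n + 14) > 1; we check each in order.
n = 1: gcd(1, 15) = 1.
n = 3: gcd(3, 17) = 1.
n = 5: gcd(5, 19) = 1.
n = 7: gcd(7, 21) = 7.

n = 7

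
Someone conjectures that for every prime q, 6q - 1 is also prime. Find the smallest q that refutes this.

q = 11

We need the least prime q for which 6q - 1 is not prime.
The first 4 eligible values, up to q = 7, all satisfy the conclusion.
q = 11: 6q - 1 = 65 = 5 × 13, not prime.
So q = 11 is the smallest counterexample.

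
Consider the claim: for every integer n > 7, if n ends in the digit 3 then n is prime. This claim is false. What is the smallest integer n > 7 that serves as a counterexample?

Check each integer n > 7 in order until n ends in the digit 3 but n is not prime.
For n = 13, 23 the conclusion holds.
n = 33: 33 ends in 3; 33 = 3 × 11, composite.

n = 33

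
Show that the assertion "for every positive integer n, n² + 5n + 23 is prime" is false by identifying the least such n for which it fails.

For n = 1, 2, 3, 4, …, 11, 12, 13 the conclusion holds.
n = 14: n² + 5n + 23 = 289 = 17 × 17, composite.
So n = 14 is the smallest counterexample.

n = 14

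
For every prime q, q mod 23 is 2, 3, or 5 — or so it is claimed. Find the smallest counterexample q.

q = 7

Check each prime q in order until the claim fails.
q = 2: 2 mod 23 = 2.
q = 3: 3 mod 23 = 3.
q = 5: 5 mod 23 = 5.
q = 7: 7 mod 23 = 7 — not in {2, 3, 5}.
So q = 7 is the smallest counterexample.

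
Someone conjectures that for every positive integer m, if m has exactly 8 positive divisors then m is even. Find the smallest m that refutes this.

For m = 24, 30, 40, 42, …, 88, 102, 104 the conclusion holds.
m = 105: divisors of 105: 1, 3, 5, 7, 15, 21, 35, 105; 105 is odd.
So m = 105 is the smallest counterexample.

m = 105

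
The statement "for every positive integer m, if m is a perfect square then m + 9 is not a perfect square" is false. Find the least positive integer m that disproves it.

m = 16

m = 1: 1 + 9 = 10, not a perfect square.
m = 4: 4 + 9 = 13, not a perfect square.
m = 9: 9 + 9 = 18, not a perfect square.
m = 16: 16 = 4² and 16 + 9 = 25 = 5².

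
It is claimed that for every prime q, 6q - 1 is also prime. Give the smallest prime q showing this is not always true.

q = 11

Check each prime q in order until 6q - 1 is not prime.
The first 4 eligible values, up to q = 7, all satisfy the conclusion.
q = 11: 6q - 1 = 65 = 5 × 13, not prime.
Hence q = 11 is a counterexample.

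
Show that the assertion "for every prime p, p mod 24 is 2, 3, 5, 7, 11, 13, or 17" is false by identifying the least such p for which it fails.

Check each prime p in order until the claim fails.
The first 7 eligible values, up to p = 17, all satisfy the conclusion.
p = 19: 19 mod 24 = 19 — not in {2, 3, 5, 7, 11, 13, 17}.

p = 19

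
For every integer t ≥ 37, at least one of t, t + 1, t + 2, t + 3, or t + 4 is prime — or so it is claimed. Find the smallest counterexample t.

t = 48

A counterexample is any integer t ≥ 37 such that t, t + 1, t + 2, t + 3, t + 4 are all composite; we check each in order.
For t = 37, 38, 39, 40, …, 45, 46, 47 the conclusion holds.
t = 48: 48 = 2 × 24; 49 = 7 × 7; 50 = 2 × 25; 51 = 3 × 17; 52 = 2 × 26 — all composite.
Thus t = 48 disproves the claim, and no smaller t works.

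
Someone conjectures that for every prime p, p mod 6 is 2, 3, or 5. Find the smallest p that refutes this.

We need the least prime p for which the claim fails.
p = 2: 2 mod 6 = 2.
p = 3: 3 mod 6 = 3.
p = 5: 5 mod 6 = 5.
p = 7: 7 mod 6 = 1 — not in {2, 3, 5}.

p = 7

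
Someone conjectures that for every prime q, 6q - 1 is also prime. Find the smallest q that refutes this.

A counterexample is any prime q such that 6q - 1 is not prime; we check each in order.
q = 2: 6q - 1 = 11, prime.
q = 3: 6q - 1 = 17, prime.
q = 5: 6q - 1 = 29, prime.
q = 7: 6q - 1 = 41, prime.
q = 11: 6q - 1 = 65 = 5 × 13, not prime.

q = 11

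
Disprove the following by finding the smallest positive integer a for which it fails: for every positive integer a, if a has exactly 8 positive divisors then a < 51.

a = 54

a = 24: τ(24) = 8; 24 < 51.
a = 30: τ(30) = 8; 30 < 51.
a = 40: τ(40) = 8; 40 < 51.
a = 42: τ(42) = 8; 42 < 51.
a = 54: τ(54) = 8; 54 ≥ 51.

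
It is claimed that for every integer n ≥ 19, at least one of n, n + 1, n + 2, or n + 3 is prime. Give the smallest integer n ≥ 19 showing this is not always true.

We need the least integer n ≥ 19 for which n, n + 1, n + 2, n + 3 are all composite.
For n = 19, 20, 21, 22, 23 the conclusion holds.
n = 24: 24 = 2 × 12; 25 = 5 × 5; 26 = 2 × 13; 27 = 3 × 9 — all composite.
Hence n = 24 is a counterexample.

n = 24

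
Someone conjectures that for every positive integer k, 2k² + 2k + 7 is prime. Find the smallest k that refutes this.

We need the least positive integer k for which 2k² + 2k + 7 is not prime.
k = 1: 2k² + 2k + 7 = 11, prime.
k = 2: 2k² + 2k + 7 = 19, prime.
k = 3: 2k² + 2k + 7 = 31, prime.
k = 4: 2k² + 2k + 7 = 47, prime.
k = 5: 2k² + 2k + 7 = 67, prime.
k = 6: 2k² + 2k + 7 = 91 = 7 × 13, composite.
Thus k = 6 disproves the claim, and no smaller k works.

k = 6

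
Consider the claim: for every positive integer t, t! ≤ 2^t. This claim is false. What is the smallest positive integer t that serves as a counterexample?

t = 4

A counterexample is any positive integer t such that t! > 2^t; we check each in order.
t = 1: t! = 1 and 2^t = 2, so 1 ≤ 2.
t = 2: t! = 2 and 2^t = 4, so 2 ≤ 4.
t = 3: t! = 6 and 2^t = 8, so 6 ≤ 8.
t = 4: t! = 24 and 2^t = 16, so 24 > 16.
Thus t = 4 disproves the claim, and no smaller t works.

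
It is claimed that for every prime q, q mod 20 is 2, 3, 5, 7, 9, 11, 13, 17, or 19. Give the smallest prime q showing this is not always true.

q = 41

We need the least prime q for which the claim fails.
For q = 2, 3, 5, 7, …, 29, 31, 37 the conclusion holds.
q = 41: 41 mod 20 = 1 — not in {2, 3, 5, 7, 9, 11, 13, 17, 19}.
Hence q = 41 is a counterexample.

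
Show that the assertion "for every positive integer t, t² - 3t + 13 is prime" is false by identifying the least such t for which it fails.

t = 12

A counterexample is any positive integer t such that t² - 3t + 13 is not prime; we check each in order.
For t = 1, 2, 3, 4, …, 9, 10, 11 the conclusion holds.
t = 12: t² - 3t + 13 = 121 = 11 × 11, composite.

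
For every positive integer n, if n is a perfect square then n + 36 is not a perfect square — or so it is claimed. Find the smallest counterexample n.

n = 64

We need the least positive integer n for which n is a perfect square but n + 36 is a perfect square.
n = 1: 1 + 36 = 37, not a perfect square.
n = 4: 4 + 36 = 40, not a perfect square.
n = 9: 9 + 36 = 45, not a perfect square.
n = 16: 16 + 36 = 52, not a perfect square.
n = 25: 25 + 36 = 61, not a perfect square.
n = 36: 36 + 36 = 72, not a perfect square.
n = 49: 49 + 36 = 85, not a perfect square.
n = 64: 64 = 8² and 64 + 36 = 100 = 10².
Thus n = 64 disproves the claim, and no smaller n works.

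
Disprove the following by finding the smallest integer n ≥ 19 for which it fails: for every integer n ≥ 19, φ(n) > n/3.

n = 24

We need the least integer n ≥ 19 for which the claim fails.
n = 19: φ(19) = 18 and 19/3 = 19/3, so φ(19) > 19/3.
n = 20: φ(20) = 8 and 20/3 = 20/3, so φ(20) > 20/3.
n = 21: φ(21) = 12 and 21/3 = 7, so φ(21) > 21/3.
n = 22: φ(22) = 10 and 22/3 = 22/3, so φ(22) > 22/3.
n = 23: φ(23) = 22 and 23/3 = 23/3, so φ(23) > 23/3.
n = 24: φ(24) = 8 and 24/3 = 8, so φ(24) ≤ 24/3.
Hence n = 24 is a counterexample.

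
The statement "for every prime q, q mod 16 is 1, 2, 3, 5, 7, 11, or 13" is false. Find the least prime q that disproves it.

A counterexample is any prime q such that the claim fails; we check each in order.
The first 10 eligible values, up to q = 29, all satisfy the conclusion.
q = 31: 31 mod 16 = 15 — not in {1, 2, 3, 5, 7, 11, 13}.
So q = 31 is the smallest counterexample.

q = 31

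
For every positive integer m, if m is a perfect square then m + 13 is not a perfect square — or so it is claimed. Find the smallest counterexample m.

We need the least positive integer m for which m is a perfect square but m + 13 is a perfect square.
The first 5 eligible values, up to m = 25, all satisfy the conclusion.
m = 36: 36 = 6² and 36 + 13 = 49 = 7².

m = 36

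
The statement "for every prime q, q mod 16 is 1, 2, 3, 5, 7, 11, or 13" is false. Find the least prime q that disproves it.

We need the least prime q for which the claim fails.
For q = 2, 3, 5, 7, 11, 13, 17, 19, 23, 29 the conclusion holds.
q = 31: 31 mod 16 = 15 — not in {1, 2, 3, 5, 7, 11, 13}.
So q = 31 is the smallest counterexample.

q = 31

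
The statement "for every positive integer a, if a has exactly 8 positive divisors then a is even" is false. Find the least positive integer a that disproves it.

We need the least positive integer a for which a has exactly 8 positive divisors but a is odd.
The first 12 eligible values, up to a = 104, all satisfy the conclusion.
a = 105: divisors of 105: 1, 3, 5, 7, 15, 21, 35, 105; 105 is odd.
Thus a = 105 disproves the claim, and no smaller a works.

a = 105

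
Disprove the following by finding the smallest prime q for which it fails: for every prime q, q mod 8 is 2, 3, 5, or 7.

Check each prime q in order until the claim fails.
q = 2: 2 mod 8 = 2.
q = 3: 3 mod 8 = 3.
q = 5: 5 mod 8 = 5.
q = 7: 7 mod 8 = 7.
q = 11: 11 mod 8 = 3.
q = 13: 13 mod 8 = 5.
q = 17: 17 mod 8 = 1 — not in {2, 3, 5, 7}.
Thus q = 17 disproves the claim, and no smaller q works.

q = 17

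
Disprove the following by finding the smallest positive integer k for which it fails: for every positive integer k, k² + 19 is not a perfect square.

The first 8 eligible values, up to k = 8, all satisfy the conclusion.
k = 9: 9² + 19 = 100 = 10², a perfect square.
Hence k = 9 is a counterexample.

k = 9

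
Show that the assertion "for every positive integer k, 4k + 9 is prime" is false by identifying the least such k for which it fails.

k = 3

For k = 1, 2 the conclusion holds.
k = 3: 4k + 9 = 21 = 3 × 7, composite.
Hence k = 3 is a counterexample.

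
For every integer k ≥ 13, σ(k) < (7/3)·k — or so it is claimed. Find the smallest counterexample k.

A counterexample is any integer k ≥ 13 such that the claim fails; we check each in order.
For k = 13, 14, 15, 16, …, 21, 22, 23 the conclusion holds.
k = 24: σ(24) = 60; 60 ≥ 56.

k = 24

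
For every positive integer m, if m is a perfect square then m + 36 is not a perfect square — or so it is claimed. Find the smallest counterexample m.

m = 1: 1 + 36 = 37, not a perfect square.
m = 4: 4 + 36 = 40, not a perfect square.
m = 9: 9 + 36 = 45, not a perfect square.
m = 16: 16 + 36 = 52, not a perfect square.
m = 25: 25 + 36 = 61, not a perfect square.
m = 36: 36 + 36 = 72, not a perfect square.
m = 49: 49 + 36 = 85, not a perfect square.
m = 64: 64 = 8² and 64 + 36 = 100 = 10².

m = 64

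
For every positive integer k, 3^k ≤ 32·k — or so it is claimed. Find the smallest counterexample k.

k = 5

For k = 1, 2, 3, 4 the conclusion holds.
k = 5: 3^k = 243 and 32·k = 160, so 243 > 160.
So k = 5 is the smallest counterexample.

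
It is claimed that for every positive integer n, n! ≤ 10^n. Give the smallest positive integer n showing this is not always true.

A counterexample is any positive integer n such that n! > 10^n; we check each in order.
For n = 1, 2, 3, 4, …, 22, 23, 24 the conclusion holds.
n = 25: n! = 15511210043330985984000000 and 10^n = 10000000000000000000000000, so 15511210043330985984000000 > 10000000000000000000000000.
Thus n = 25 disproves the claim, and no smaller n works.

n = 25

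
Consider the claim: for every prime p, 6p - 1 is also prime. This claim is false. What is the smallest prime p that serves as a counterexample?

We need the least prime p for which 6p - 1 is not prime.
For p = 2, 3, 5, 7 the conclusion holds.
p = 11: 6p - 1 = 65 = 5 × 13, not prime.

p = 11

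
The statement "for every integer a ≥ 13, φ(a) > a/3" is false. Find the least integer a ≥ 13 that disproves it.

A counterexample is any integer a ≥ 13 such that the claim fails; we check each in order.
For a = 13, 14, 15, 16, 17 the conclusion holds.
a = 18: φ(18) = 6 and 18/3 = 6, so φ(18) ≤ 18/3.

a = 18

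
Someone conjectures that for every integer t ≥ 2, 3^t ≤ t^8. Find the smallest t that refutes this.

The first 21 eligible values, up to t = 22, all satisfy the conclusion.
t = 23: 3^t = 94143178827 and t^8 = 78310985281, so 94143178827 > 78310985281.

t = 23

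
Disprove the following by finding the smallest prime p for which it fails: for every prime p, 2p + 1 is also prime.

For p = 2, 3, 5 the conclusion holds.
p = 7: 2p + 1 = 15 = 3 × 5, not prime.
Thus p = 7 disproves the claim, and no smaller p works.

p = 7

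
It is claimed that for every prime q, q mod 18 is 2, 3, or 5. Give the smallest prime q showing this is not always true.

A counterexample is any prime q such that the claim fails; we check each in order.
q = 2: 2 mod 18 = 2.
q = 3: 3 mod 18 = 3.
q = 5: 5 mod 18 = 5.
q = 7: 7 mod 18 = 7 — not in {2, 3, 5}.
So q = 7 is the smallest counterexample.

q = 7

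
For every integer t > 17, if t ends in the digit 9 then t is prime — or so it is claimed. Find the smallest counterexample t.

Check each integer t > 17 in order until t ends in the digit 9 but t is not prime.
t = 19: 19 ends in 9 and is prime.
t = 29: 29 ends in 9 and is prime.
t = 39: 39 ends in 9; 39 = 3 × 13, composite.
Thus t = 39 disproves the claim, and no smaller t works.

t = 39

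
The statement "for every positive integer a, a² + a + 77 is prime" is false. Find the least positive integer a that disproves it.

a = 6

a = 1: a² + a + 77 = 79, prime.
a = 2: a² + a + 77 = 83, prime.
a = 3: a² + a + 77 = 89, prime.
a = 4: a² + a + 77 = 97, prime.
a = 5: a² + a + 77 = 107, prime.
a = 6: a² + a + 77 = 119 = 7 × 17, composite.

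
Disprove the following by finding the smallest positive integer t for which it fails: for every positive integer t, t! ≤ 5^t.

t = 12

For t = 1, 2, 3, 4, …, 9, 10, 11 the conclusion holds.
t = 12: t! = 479001600 and 5^t = 244140625, so 479001600 > 244140625.
So t = 12 is the smallest counterexample.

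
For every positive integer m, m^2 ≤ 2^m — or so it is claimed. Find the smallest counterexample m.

m = 3

m = 1: m^2 = 1 and 2^m = 2, so 1 ≤ 2.
m = 2: m^2 = 4 and 2^m = 4, so 4 ≤ 4.
m = 3: m^2 = 9 and 2^m = 8, so 9 > 8.
So m = 3 is the smallest counterexample.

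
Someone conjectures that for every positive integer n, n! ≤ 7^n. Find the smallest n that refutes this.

n = 17

A counterexample is any positive integer n such that n! > 7^n; we check each in order.
For n = 1, 2, 3, 4, …, 14, 15, 16 the conclusion holds.
n = 17: n! = 355687428096000 and 7^n = 232630513987207, so 355687428096000 > 232630513987207.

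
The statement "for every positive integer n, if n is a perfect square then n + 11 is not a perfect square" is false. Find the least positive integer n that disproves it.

Check each positive integer n in order until n is a perfect square but n + 11 is a perfect square.
n = 1: 1 + 11 = 12, not a perfect square.
n = 4: 4 + 11 = 15, not a perfect square.
n = 9: 9 + 11 = 20, not a perfect square.
n = 16: 16 + 11 = 27, not a perfect square.
n = 25: 25 = 5² and 25 + 11 = 36 = 6².
Thus n = 25 disproves the claim, and no smaller n works.

n = 25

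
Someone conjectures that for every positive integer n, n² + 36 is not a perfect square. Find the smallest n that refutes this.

n = 8

The first 7 eligible values, up to n = 7, all satisfy the conclusion.
n = 8: 8² + 36 = 100 = 10², a perfect square.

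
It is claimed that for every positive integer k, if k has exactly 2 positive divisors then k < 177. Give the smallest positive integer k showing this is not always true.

k = 179

Check each positive integer k in order until k has exactly 2 positive divisors but the claim fails.
The first 40 eligible values, up to k = 173, all satisfy the conclusion.
k = 179: τ(179) = 2; 179 ≥ 177.
Thus k = 179 disproves the claim, and no smaller k works.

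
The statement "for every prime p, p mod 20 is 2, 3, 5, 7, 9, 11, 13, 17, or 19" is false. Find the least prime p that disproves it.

The first 12 eligible values, up to p = 37, all satisfy the conclusion.
p = 41: 41 mod 20 = 1 — not in {2, 3, 5, 7, 9, 11, 13, 17, 19}.
So p = 41 is the smallest counterexample.

p = 41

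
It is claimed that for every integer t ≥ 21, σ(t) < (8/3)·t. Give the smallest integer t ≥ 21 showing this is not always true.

t = 60

For t = 21, 22, 23, 24, …, 57, 58, 59 the conclusion holds.
t = 60: σ(60) = 168; 168 ≥ 160.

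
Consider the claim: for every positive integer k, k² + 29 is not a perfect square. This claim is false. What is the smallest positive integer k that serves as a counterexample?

k = 14

The first 13 eligible values, up to k = 13, all satisfy the conclusion.
k = 14: 14² + 29 = 225 = 15², a perfect square.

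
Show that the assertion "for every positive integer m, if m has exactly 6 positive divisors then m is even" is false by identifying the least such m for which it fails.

m = 45

For m = 12, 18, 20, 28, 32, 44 the conclusion holds.
m = 45: divisors of 45: 1, 3, 5, 9, 15, 45; 45 is odd.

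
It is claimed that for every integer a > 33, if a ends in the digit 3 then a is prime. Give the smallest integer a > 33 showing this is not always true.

a = 43: 43 ends in 3 and is prime.
a = 53: 53 ends in 3 and is prime.
a = 63: 63 ends in 3; 63 = 3 × 21, composite.

a = 63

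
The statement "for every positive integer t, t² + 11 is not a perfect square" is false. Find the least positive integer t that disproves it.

A counterexample is any positive integer t such that t² + 11 is a perfect square; we check each in order.
t = 1: 1² + 11 = 12, not a perfect square.
t = 2: 2² + 11 = 15, not a perfect square.
t = 3: 3² + 11 = 20, not a perfect square.
t = 4: 4² + 11 = 27, not a perfect square.
t = 5: 5² + 11 = 36 = 6², a perfect square.

t = 5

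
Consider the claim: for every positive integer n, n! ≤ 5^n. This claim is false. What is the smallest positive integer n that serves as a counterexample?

The first 11 eligible values, up to n = 11, all satisfy the conclusion.
n = 12: n! = 479001600 and 5^n = 244140625, so 479001600 > 244140625.
Thus n = 12 disproves the claim, and no smaller n works.

n = 12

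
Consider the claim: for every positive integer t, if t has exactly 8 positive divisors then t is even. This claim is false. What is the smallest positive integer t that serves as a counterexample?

t = 105

Check each positive integer t in order until t has exactly 8 positive divisors but t is odd.
The first 12 eligible values, up to t = 104, all satisfy the conclusion.
t = 105: divisors of 105: 1, 3, 5, 7, 15, 21, 35, 105; 105 is odd.
Thus t = 105 disproves the claim, and no smaller t works.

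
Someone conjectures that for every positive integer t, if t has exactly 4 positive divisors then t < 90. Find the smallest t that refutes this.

We need the least positive integer t for which t has exactly 4 positive divisors but the claim fails.
For t = 6, 8, 10, 14, …, 85, 86, 87 the conclusion holds.
t = 91: τ(91) = 4; 91 ≥ 90.
Hence t = 91 is a counterexample.

t = 91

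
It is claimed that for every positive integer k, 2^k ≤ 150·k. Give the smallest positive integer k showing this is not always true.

Check each positive integer k in order until 2^k > 150·k.
The first 10 eligible values, up to k = 10, all satisfy the conclusion.
k = 11: 2^k = 2048 and 150·k = 1650, so 2048 > 1650.

k = 11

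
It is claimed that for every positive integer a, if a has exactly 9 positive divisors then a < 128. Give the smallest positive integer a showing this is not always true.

a = 196

We need the least positive integer a for which a has exactly 9 positive divisors but the claim fails.
For a = 36, 100 the conclusion holds.
a = 196: τ(196) = 9; 196 ≥ 128.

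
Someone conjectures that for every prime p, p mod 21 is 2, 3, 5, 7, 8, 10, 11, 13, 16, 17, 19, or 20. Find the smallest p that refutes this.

We need the least prime p for which the claim fails.
For p = 2, 3, 5, 7, …, 31, 37, 41 the conclusion holds.
p = 43: 43 mod 21 = 1 — not in {2, 3, 5, 7, 8, 10, 11, 13, 16, 17, 19, 20}.
Thus p = 43 disproves the claim, and no smaller p works.

p = 43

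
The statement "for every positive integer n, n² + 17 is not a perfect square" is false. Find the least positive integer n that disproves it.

We need the least positive integer n for which n² + 17 is a perfect square.
For n = 1, 2, 3, 4, 5, 6, 7 the conclusion holds.
n = 8: 8² + 17 = 81 = 9², a perfect square.
So n = 8 is the smallest counterexample.

n = 8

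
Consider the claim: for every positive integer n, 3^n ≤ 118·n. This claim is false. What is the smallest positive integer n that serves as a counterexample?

n = 6

Check each positive integer n in order until 3^n > 118·n.
For n = 1, 2, 3, 4, 5 the conclusion holds.
n = 6: 3^n = 729 and 118·n = 708, so 729 > 708.
Thus n = 6 disproves the claim, and no smaller n works.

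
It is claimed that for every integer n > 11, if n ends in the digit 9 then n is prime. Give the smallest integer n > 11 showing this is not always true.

For n = 19, 29 the conclusion holds.
n = 39: 39 ends in 9; 39 = 3 × 13, composite.

n = 39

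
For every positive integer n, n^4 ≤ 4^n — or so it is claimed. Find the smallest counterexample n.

We need the least positive integer n for which n^4 > 4^n.
n = 1: n^4 = 1 and 4^n = 4, so 1 ≤ 4.
n = 2: n^4 = 16 and 4^n = 16, so 16 ≤ 16.
n = 3: n^4 = 81 and 4^n = 64, so 81 > 64.
Hence n = 3 is a counterexample.

n = 3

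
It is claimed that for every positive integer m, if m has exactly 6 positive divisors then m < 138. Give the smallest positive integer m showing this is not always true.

A counterexample is any positive integer m such that m has exactly 6 positive divisors but the claim fails; we check each in order.
The first 19 eligible values, up to m = 124, all satisfy the conclusion.
m = 147: τ(147) = 6; 147 ≥ 138.
Hence m = 147 is a counterexample.

m = 147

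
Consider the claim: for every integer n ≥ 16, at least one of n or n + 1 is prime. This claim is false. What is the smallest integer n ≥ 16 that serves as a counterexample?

Check each integer n ≥ 16 in order until n, n + 1 are both composite.
n = 16: 17 is prime.
n = 17: 17 is prime.
n = 18: 19 is prime.
n = 19: 19 is prime.
n = 20: 20 = 2 × 10; 21 = 3 × 7 — both composite.

n = 20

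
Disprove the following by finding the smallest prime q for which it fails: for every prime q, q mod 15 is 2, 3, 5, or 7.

We need the least prime q for which the claim fails.
For q = 2, 3, 5, 7 the conclusion holds.
q = 11: 11 mod 15 = 11 — not in {2, 3, 5, 7}.

q = 11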